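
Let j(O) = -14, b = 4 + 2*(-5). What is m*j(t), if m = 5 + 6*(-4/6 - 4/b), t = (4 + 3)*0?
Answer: -70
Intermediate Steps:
t = 0 (t = 7*0 = 0)
b = -6 (b = 4 - 10 = -6)
m = 5 (m = 5 + 6*(-4/6 - 4/(-6)) = 5 + 6*(-4*⅙ - 4*(-⅙)) = 5 + 6*(-⅔ + ⅔) = 5 + 6*0 = 5 + 0 = 5)
m*j(t) = 5*(-14) = -70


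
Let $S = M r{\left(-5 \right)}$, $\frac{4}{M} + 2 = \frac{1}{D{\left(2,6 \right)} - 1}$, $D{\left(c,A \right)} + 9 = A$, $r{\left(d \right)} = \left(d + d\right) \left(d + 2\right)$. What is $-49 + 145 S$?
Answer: $- \frac{23347}{3} \approx -7782.3$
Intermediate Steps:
$r{\left(d \right)} = 2 d \left(2 + d\right)$
$D{\left(c,A \right)} = -9 + A$
$M = - \frac{16}{9}$ ($M = \frac{4}{-2 + \frac{1}{\left(-9 + 6\right) - 1}} = \frac{4}{-2 + \frac{1}{-3 - 1}} = \frac{4}{-2 + \frac{1}{-4}} = \frac{4}{-2 - \frac{1}{4}} = \frac{4}{- \frac{9}{4}} = 4 \left(- \frac{4}{9}\right) = - \frac{16}{9} \approx -1.7778$)
$S = - \frac{160}{3}$ ($S = - \frac{16 \cdot 2 \left(-5\right) \left(2 - 5\right)}{9} = - \frac{16 \cdot 2 \left(-5\right) \left(-3\right)}{9} = \left(- \frac{16}{9}\right) 30 = - \frac{160}{3} \approx -53.333$)
$-49 + 145 S = -49 + 145 \left(- \frac{160}{3}\right) = -49 - \frac{23200}{3} = - \frac{23347}{3}$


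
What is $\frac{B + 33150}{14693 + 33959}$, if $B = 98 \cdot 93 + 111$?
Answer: $\frac{42375}{48652} \approx 0.87098$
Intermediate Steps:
$B = 9225$ ($B = 9114 + 111 = 9225$)
$\frac{B + 33150}{14693 + 33959} = \frac{9225 + 33150}{14693 + 33959} = \frac{42375}{48652}$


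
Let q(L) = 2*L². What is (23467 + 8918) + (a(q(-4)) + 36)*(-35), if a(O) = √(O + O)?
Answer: 30845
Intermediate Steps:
a(O) = √2*√O (a(O) = √(2*O) = √2*√O)
(23467 + 8918) + (a(q(-4)) + 36)*(-35) = (23467 + 8918) + (√2*√(2*(-4)²) + 36)*(-35) = 32385 + (√2*√(2*16) + 36)*(-35) = 32385 + (√2*√32 + 36)*(-35) = 32385 + (√2*(4*√2) + 36)*(-35) = 32385 + (8 + 36)*(-35) = 32385 + 44*(-35) = 32385 - 1540 = 30845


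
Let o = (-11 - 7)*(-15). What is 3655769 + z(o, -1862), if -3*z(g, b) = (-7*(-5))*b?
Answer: 11032477/3 ≈ 3.6775e+6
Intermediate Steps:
o = 270 (o = -18*(-15) = 270)
z(g, b) = -35*b/3 (z(g, b) = -(-7*(-5))*b/3 = -35*b/3)
3655769 + z(o, -1862) = 3655769 - 35/3*(-1862) = 3655769 + 65170/3 = 11032477/3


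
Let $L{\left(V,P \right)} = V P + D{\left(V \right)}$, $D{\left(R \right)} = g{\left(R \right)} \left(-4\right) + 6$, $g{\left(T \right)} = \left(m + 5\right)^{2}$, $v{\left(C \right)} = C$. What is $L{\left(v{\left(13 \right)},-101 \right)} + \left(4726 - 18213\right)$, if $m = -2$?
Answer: $-14830$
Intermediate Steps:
$g{\left(T \right)} = 9$ ($g{\left(T \right)} = \left(-2 + 5\right)^{2} = 3^{2} = 9$)
$D{\left(R \right)} = -30$ ($D{\left(R \right)} = 9 \left(-4\right) + 6 = -36 + 6 = -30$)
$L{\left(V,P \right)} = -30 + P V$ ($L{\left(V,P \right)} = V P - 30 = P V - 30 = -30 + P V$)
$L{\left(v{\left(13 \right)},-101 \right)} + \left(4726 - 18213\right) = \left(-30 - 1313\right) + \left(4726 - 18213\right) = -1343 - 13487 = -14830$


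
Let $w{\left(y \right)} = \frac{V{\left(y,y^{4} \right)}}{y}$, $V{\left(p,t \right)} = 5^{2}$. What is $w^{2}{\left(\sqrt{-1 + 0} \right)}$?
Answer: $-625$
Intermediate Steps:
$V{\left(p,t \right)} = 25$
$w{\left(y \right)} = \frac{25}{y}$
$w^{2}{\left(\sqrt{-1 + 0} \right)} = \left(\frac{25}{\sqrt{-1 + 0}}\right)^{2} = \left(\frac{25}{\sqrt{-1}}\right)^{2} = \left(\frac{25}{i}\right)^{2} = \left(25 \left(- i\right)\right)^{2} = \left(- 25 i\right)^{2} = -625$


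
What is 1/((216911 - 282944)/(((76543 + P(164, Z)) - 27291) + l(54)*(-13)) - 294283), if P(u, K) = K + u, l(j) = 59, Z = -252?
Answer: -48397/14242480384 ≈ -3.3981e-6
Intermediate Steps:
1/((216911 - 282944)/(((76543 + P(164, Z)) - 27291) + l(54)*(-13)) - 294283) = 1/((216911 - 282944)/(((76543 + (-252 + 164)) - 27291) + 59*(-13)) - 294283) = 1/(-66033/(((76543 - 88) - 27291) - 767) - 294283) = 1/(-66033/((76455 - 27291) - 767) - 294283) = 1/(-66033/(49164 - 767) - 294283) = 1/(-66033/48397 - 294283) = 1/(-14242480384/48397) = -48397/14242480384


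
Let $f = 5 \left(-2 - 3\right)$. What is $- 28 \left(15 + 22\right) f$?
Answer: $25900$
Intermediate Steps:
$f = -25$ ($f = 5 \left(-5\right) = -25$)
$- 28 \left(15 + 22\right) f = - 28 \left(15 + 22\right) \left(-25\right) = \left(-28\right) 37 \left(-25\right) = \left(-1036\right) \left(-25\right) = 25900$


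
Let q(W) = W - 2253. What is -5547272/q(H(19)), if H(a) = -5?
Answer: 2773636/1129 ≈ 2456.7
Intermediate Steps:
q(W) = -2253 + W
-5547272/q(H(19)) = -5547272/(-2253 - 5) = -5547272/(-2258) = -5547272*(-1/2258) = 2773636/1129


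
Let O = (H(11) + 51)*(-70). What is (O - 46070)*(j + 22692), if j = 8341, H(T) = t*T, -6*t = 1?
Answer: -4609486655/3 ≈ -1.5365e+9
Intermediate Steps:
t = -⅙ (t = -⅙*1 = -⅙ ≈ -0.16667)
H(T) = -T/6
O = -10325/3 (O = (-⅙*11 + 51)*(-70) = (-11/6 + 51)*(-70) = (295/6)*(-70) = -10325/3 ≈ -3441.7)
(O - 46070)*(j + 22692) = (-10325/3 - 46070)*(8341 + 22692) = -148535/3*31033 = -4609486655/3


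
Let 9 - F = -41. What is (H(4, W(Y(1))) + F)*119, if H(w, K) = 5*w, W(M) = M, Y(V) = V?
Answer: 8330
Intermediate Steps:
F = 50 (F = 9 - 1*(-41) = 9 + 41 = 50)
(H(4, W(Y(1))) + F)*119 = (5*4 + 50)*119 = (20 + 50)*119 = 70*119 = 8330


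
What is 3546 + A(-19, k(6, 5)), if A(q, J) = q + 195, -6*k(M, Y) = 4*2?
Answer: 3722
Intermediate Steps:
k(M, Y) = -4/3 (k(M, Y) = -2*2/3 = -⅙*8 = -4/3)
A(q, J) = 195 + q
3546 + A(-19, k(6, 5)) = 3546 + (195 - 19) = 3546 + 176 = 3722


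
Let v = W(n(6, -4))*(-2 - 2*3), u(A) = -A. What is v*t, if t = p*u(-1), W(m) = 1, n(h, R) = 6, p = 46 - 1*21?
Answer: -200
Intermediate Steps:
p = 25 (p = 46 - 21 = 25)
t = 25 (t = 25*(-1*(-1)) = 25*1 = 25)
v = -8 (v = 1*(-2 - 2*3) = 1*(-2 - 6) = 1*(-8) = -8)
v*t = -8*25 = -200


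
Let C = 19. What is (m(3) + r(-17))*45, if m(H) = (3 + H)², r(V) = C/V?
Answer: 26685/17 ≈ 1569.7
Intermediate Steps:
r(V) = 19/V
(m(3) + r(-17))*45 = ((3 + 3)² + 19/(-17))*45 = (6² + 19*(-1/17))*45 = (36 - 19/17)*45 = (593/17)*45 = 26685/17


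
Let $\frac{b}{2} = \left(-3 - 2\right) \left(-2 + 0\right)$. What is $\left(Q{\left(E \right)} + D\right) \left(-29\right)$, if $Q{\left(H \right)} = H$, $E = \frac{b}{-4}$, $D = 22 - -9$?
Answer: $-754$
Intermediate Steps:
$b = 20$ ($b = 2 \left(-3 - 2\right) \left(-2 + 0\right) = 2 \left(\left(-5\right) \left(-2\right)\right) = 2 \cdot 10 = 20$)
$D = 31$ ($D = 22 + 9 = 31$)
$E = -5$ ($E = \frac{20}{-4} = 20 \left(- \frac{1}{4}\right) = -5$)
$\left(Q{\left(E \right)} + D\right) \left(-29\right) = \left(-5 + 31\right) \left(-29\right) = 26 \left(-29\right) = -754$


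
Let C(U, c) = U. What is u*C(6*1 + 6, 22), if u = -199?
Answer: -2388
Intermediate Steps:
u*C(6*1 + 6, 22) = -199*(6*1 + 6) = -199*(6 + 6) = -199*12 = -2388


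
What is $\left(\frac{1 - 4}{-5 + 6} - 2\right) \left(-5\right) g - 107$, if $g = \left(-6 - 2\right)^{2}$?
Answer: $1493$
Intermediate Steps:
$g = 64$ ($g = \left(-8\right)^{2} = 64$)
$\left(\frac{1 - 4}{-5 + 6} - 2\right) \left(-5\right) g - 107 = \left(\frac{1 - 4}{-5 + 6} - 2\right) \left(-5\right) 64 - 107 = \left(- \frac{3}{1} - 2\right) \left(-5\right) 64 - 107 = \left(\left(-3\right) 1 - 2\right) \left(-5\right) 64 - 107 = \left(-3 - 2\right) \left(-5\right) 64 - 107 = \left(-5\right) \left(-5\right) 64 - 107 = 25 \cdot 64 - 107 = 1600 - 107 = 1493$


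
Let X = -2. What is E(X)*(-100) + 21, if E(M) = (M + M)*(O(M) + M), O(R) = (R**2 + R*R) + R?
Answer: 1621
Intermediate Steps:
O(R) = R + 2*R**2 (O(R) = (R**2 + R**2) + R = 2*R**2 + R = R + 2*R**2)
E(M) = 2*M*(M + M*(1 + 2*M)) (E(M) = (M + M)*(M*(1 + 2*M) + M) = (2*M)*(M + M*(1 + 2*M)) = 2*M*(M + M*(1 + 2*M)))
E(X)*(-100) + 21 = (4*(-2)**2*(1 - 2))*(-100) + 21 = (4*4*(-1))*(-100) + 21 = -16*(-100) + 21 = 1600 + 21 = 1621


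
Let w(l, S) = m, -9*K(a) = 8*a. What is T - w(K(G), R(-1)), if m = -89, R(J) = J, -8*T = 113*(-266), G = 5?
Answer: 15385/4 ≈ 3846.3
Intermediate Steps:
K(a) = -8*a/9
T = 15029/4 (T = -113*(-266)/8 = -⅛*(-30058) = 15029/4 ≈ 3757.3)
w(l, S) = -89
T - w(K(G), R(-1)) = 15029/4 - 1*(-89) = 15029/4 + 89 = 15385/4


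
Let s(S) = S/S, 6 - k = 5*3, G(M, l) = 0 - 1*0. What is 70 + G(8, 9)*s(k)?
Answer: 70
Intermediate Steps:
G(M, l) = 0 (G(M, l) = 0 + 0 = 0)
k = -9 (k = 6 - 5*3 = 6 - 1*15 = 6 - 15 = -9)
s(S) = 1
70 + G(8, 9)*s(k) = 70 + 0*1 = 70 + 0 = 70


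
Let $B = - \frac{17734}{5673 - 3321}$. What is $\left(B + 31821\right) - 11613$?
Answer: $\frac{23755741}{1176} \approx 20200.0$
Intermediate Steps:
$B = - \frac{8867}{1176}$ ($B = - \frac{17734}{5673 - 3321} = - \frac{17734}{2352} = \left(-17734\right) \frac{1}{2352} = - \frac{8867}{1176} \approx -7.54$)
$\left(B + 31821\right) - 11613 = \left(- \frac{8867}{1176} + 31821\right) - 11613 = \frac{37412629}{1176} - 11613 = \frac{23755741}{1176}$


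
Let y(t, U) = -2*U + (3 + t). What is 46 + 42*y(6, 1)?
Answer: 340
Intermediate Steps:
y(t, U) = 3 + t - 2*U
46 + 42*y(6, 1) = 46 + 42*(3 + 6 - 2*1) = 46 + 42*(3 + 6 - 2) = 46 + 42*7 = 46 + 294 = 340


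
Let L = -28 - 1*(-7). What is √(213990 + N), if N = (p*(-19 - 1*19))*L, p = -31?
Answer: 6*√5257 ≈ 435.03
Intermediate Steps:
L = -21 (L = -28 + 7 = -21)
N = -24738 (N = -31*(-19 - 1*19)*(-21) = -31*(-19 - 19)*(-21) = -31*(-38)*(-21) = 1178*(-21) = -24738)
√(213990 + N) = √(213990 - 24738) = √189252 = 6*√5257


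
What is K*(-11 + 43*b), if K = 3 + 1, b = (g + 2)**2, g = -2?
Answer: -44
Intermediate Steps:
b = 0 (b = (-2 + 2)**2 = 0**2 = 0)
K = 4
K*(-11 + 43*b) = 4*(-11 + 43*0) = 4*(-11 + 0) = 4*(-11) = -44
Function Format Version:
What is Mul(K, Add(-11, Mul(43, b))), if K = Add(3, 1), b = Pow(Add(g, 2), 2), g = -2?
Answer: -44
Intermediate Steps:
b = 0 (b = Pow(Add(-2, 2), 2) = Pow(0, 2) = 0)
K = 4
Mul(K, Add(-11, Mul(43, b))) = Mul(4, Add(-11, Mul(43, 0))) = Mul(4, Add(-11, 0)) = Mul(4, -11) = -44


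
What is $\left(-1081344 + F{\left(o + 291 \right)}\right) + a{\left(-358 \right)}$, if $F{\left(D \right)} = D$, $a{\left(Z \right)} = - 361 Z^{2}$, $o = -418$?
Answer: $-47348675$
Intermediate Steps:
$\left(-1081344 + F{\left(o + 291 \right)}\right) + a{\left(-358 \right)} = \left(-1081344 + \left(-418 + 291\right)\right) - 361 \left(-358\right)^{2} = \left(-1081344 - 127\right) - 46267204 = -1081471 - 46267204 = -47348675$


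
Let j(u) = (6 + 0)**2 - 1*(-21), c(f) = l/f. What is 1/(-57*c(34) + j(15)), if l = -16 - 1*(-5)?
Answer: 34/2565 ≈ 0.013255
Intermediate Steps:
l = -11 (l = -16 + 5 = -11)
c(f) = -11/f
j(u) = 57 (j(u) = 6**2 + 21 = 36 + 21 = 57)
1/(-57*c(34) + j(15)) = 1/(-(-627)/34 + 57) = 1/(-57*(-11/34) + 57) = 1/(627/34 + 57) = 1/(2565/34) = 34/2565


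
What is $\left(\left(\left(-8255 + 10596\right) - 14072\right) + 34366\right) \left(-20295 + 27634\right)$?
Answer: $166118265$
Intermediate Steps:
$\left(\left(\left(-8255 + 10596\right) - 14072\right) + 34366\right) \left(-20295 + 27634\right) = \left(\left(2341 - 14072\right) + 34366\right) 7339 = \left(-11731 + 34366\right) 7339 = 22635 \cdot 7339 = 166118265$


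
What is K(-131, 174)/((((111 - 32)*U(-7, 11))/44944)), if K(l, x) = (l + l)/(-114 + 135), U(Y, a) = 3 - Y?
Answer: -5887664/8295 ≈ -709.79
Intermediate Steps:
K(l, x) = 2*l/21 (K(l, x) = (2*l)/21 = (2*l)*(1/21) = 2*l/21)
K(-131, 174)/((((111 - 32)*U(-7, 11))/44944)) = ((2/21)*(-131))/((((111 - 32)*(3 - 1*(-7)))/44944)) = -262*44944/(79*(3 + 7))/21 = -262/(21*((79*10)*(1/44944))) = -262/(21*(790*(1/44944))) = -262/(21*395/22472) = -262/21*22472/395 = -5887664/8295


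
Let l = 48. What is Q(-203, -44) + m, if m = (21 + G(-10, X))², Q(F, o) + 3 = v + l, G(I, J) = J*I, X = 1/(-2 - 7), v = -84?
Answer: 36442/81 ≈ 449.90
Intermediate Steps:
X = -⅑ (X = 1/(-9) = -⅑ ≈ -0.11111)
G(I, J) = I*J
Q(F, o) = -39 (Q(F, o) = -3 + (-84 + 48) = -3 - 36 = -39)
m = 39601/81 (m = (21 - 10*(-⅑))² = (21 + 10/9)² = (199/9)² = 39601/81 ≈ 488.90)
Q(-203, -44) + m = -39 + 39601/81 = 36442/81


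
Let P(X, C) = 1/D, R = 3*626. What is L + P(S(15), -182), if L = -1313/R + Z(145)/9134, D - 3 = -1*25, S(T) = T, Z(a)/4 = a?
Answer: -32129387/47172543 ≈ -0.68110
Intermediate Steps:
R = 1878
Z(a) = 4*a
D = -22 (D = 3 - 1*25 = 3 - 25 = -22)
L = -5451851/8576826 (L = -1313/1878 + (4*145)/9134 = -1313*1/1878 + 580*(1/9134) = -1313/1878 + 290/4567 = -5451851/8576826 ≈ -0.63565)
P(X, C) = -1/22 (P(X, C) = 1/(-22) = -1/22)
L + P(S(15), -182) = -5451851/8576826 - 1/22 = -32129387/47172543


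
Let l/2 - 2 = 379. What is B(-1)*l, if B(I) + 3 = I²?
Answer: -1524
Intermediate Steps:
l = 762 (l = 4 + 2*379 = 4 + 758 = 762)
B(I) = -3 + I²
B(-1)*l = (-3 + (-1)²)*762 = (-3 + 1)*762 = -2*762 = -1524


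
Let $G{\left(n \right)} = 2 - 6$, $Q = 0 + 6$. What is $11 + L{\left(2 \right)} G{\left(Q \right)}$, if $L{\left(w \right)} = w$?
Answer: $3$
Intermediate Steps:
$Q = 6$
$G{\left(n \right)} = -4$ ($G{\left(n \right)} = 2 - 6 = -4$)
$11 + L{\left(2 \right)} G{\left(Q \right)} = 11 + 2 \left(-4\right) = 11 - 8 = 3$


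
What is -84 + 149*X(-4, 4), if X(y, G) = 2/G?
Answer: -19/2 ≈ -9.5000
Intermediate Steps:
-84 + 149*X(-4, 4) = -84 + 149*(2/4) = -84 + 149*(2*(¼)) = -84 + 149*(½) = -84 + 149/2 = -19/2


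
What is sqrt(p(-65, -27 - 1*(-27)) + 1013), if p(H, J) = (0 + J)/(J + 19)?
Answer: sqrt(1013) ≈ 31.828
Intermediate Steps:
p(H, J) = J/(19 + J)
sqrt(p(-65, -27 - 1*(-27)) + 1013) = sqrt((-27 - 1*(-27))/(19 + (-27 - 1*(-27))) + 1013) = sqrt((-27 + 27)/(19 + (-27 + 27)) + 1013) = sqrt(0/(19 + 0) + 1013) = sqrt(0/19 + 1013) = sqrt(0*(1/19) + 1013) = sqrt(0 + 1013) = sqrt(1013)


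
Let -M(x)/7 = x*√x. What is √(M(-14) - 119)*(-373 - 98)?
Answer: -471*√(-119 + 98*I*√14) ≈ -5437.0 - 7480.7*I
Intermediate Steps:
M(x) = -7*x^(3/2) (M(x) = -7*x*√x = -7*x^(3/2))
√(M(-14) - 119)*(-373 - 98) = √(-(-98)*I*√14 - 119)*(-373 - 98) = √(-(-98)*I*√14 - 119)*(-471) = √(98*I*√14 - 119)*(-471) = √(-119 + 98*I*√14)*(-471) = -471*√(-119 + 98*I*√14)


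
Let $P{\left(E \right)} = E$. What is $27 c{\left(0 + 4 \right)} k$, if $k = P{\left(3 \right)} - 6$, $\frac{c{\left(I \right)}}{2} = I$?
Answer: $-648$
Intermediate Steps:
$c{\left(I \right)} = 2 I$
$k = -3$ ($k = 3 - 6 = -3$)
$27 c{\left(0 + 4 \right)} k = 27 \cdot 2 \left(0 + 4\right) \left(-3\right) = 27 \cdot 2 \cdot 4 \left(-3\right) = 27 \cdot 8 \left(-3\right) = 216 \left(-3\right) = -648$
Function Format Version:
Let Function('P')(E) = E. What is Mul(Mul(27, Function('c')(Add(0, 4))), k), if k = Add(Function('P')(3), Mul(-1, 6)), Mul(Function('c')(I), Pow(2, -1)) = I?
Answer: -648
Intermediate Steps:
Function('c')(I) = Mul(2, I)
k = -3 (k = Add(3, Mul(-1, 6)) = Add(3, -6) = -3)
Mul(Mul(27, Function('c')(Add(0, 4))), k) = Mul(Mul(27, Mul(2, Add(0, 4))), -3) = Mul(Mul(27, Mul(2, 4)), -3) = Mul(Mul(27, 8), -3) = Mul(216, -3) = -648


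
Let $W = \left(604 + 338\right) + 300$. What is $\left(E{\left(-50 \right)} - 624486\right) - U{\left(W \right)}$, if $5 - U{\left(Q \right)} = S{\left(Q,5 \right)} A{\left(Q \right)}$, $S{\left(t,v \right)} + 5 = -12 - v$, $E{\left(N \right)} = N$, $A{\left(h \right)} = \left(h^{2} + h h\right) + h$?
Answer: $-68524681$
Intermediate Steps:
$A{\left(h \right)} = h + 2 h^{2}$ ($A{\left(h \right)} = \left(h^{2} + h^{2}\right) + h = 2 h^{2} + h = h + 2 h^{2}$)
$S{\left(t,v \right)} = -17 - v$ ($S{\left(t,v \right)} = -5 - \left(12 + v\right) = -17 - v$)
$W = 1242$ ($W = 942 + 300 = 1242$)
$U{\left(Q \right)} = 5 + 22 Q \left(1 + 2 Q\right)$ ($U{\left(Q \right)} = 5 - \left(-17 - 5\right) Q \left(1 + 2 Q\right) = 5 - - 22 Q \left(1 + 2 Q\right) = 5 + 22 Q \left(1 + 2 Q\right)$)
$\left(E{\left(-50 \right)} - 624486\right) - U{\left(W \right)} = \left(-50 - 624486\right) - \left(5 + 22 \cdot 1242 \left(1 + 2 \cdot 1242\right)\right) = \left(-50 - 624486\right) - \left(5 + 22 \cdot 1242 \left(1 + 2484\right)\right) = -624536 - \left(5 + 22 \cdot 1242 \cdot 2485\right) = -624536 - \left(5 + 67900140\right) = -624536 - 67900145 = -68524681$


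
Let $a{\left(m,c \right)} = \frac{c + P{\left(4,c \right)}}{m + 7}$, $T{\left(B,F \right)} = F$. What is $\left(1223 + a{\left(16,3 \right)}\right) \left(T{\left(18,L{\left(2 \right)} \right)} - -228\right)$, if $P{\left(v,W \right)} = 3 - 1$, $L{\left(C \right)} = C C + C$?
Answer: $\frac{6583356}{23} \approx 2.8623 \cdot 10^{5}$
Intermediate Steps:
$L{\left(C \right)} = C + C^{2}$ ($L{\left(C \right)} = C^{2} + C = C + C^{2}$)
$P{\left(v,W \right)} = 2$
$a{\left(m,c \right)} = \frac{2 + c}{7 + m}$ ($a{\left(m,c \right)} = \frac{c + 2}{m + 7} = \frac{2 + c}{7 + m}$)
$\left(1223 + a{\left(16,3 \right)}\right) \left(T{\left(18,L{\left(2 \right)} \right)} - -228\right) = \left(1223 + \frac{2 + 3}{7 + 16}\right) \left(2 \left(1 + 2\right) - -228\right) = \left(1223 + \frac{1}{23} \cdot 5\right) \left(2 \cdot 3 + 228\right) = \left(1223 + \frac{1}{23} \cdot 5\right) \left(6 + 228\right) = \left(1223 + \frac{5}{23}\right) 234 = \frac{28134}{23} \cdot 234 = \frac{6583356}{23}$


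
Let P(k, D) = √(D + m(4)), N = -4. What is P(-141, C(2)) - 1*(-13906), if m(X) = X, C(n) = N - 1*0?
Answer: 13906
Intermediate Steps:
C(n) = -4 (C(n) = -4 - 1*0 = -4 + 0 = -4)
P(k, D) = √(4 + D) (P(k, D) = √(D + 4) = √(4 + D))
P(-141, C(2)) - 1*(-13906) = √(4 - 4) - 1*(-13906) = √0 + 13906 = 0 + 13906 = 13906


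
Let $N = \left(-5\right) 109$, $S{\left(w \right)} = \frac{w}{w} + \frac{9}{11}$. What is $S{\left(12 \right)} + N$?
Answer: $- \frac{5975}{11} \approx -543.18$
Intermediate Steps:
$S{\left(w \right)} = \frac{20}{11}$ ($S{\left(w \right)} = 1 + 9 \cdot \frac{1}{11} = 1 + \frac{9}{11} = \frac{20}{11}$)
$N = -545$
$S{\left(12 \right)} + N = \frac{20}{11} - 545 = - \frac{5975}{11}$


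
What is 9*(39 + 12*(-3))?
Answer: 27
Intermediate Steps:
9*(39 + 12*(-3)) = 9*(39 - 36) = 9*3 = 27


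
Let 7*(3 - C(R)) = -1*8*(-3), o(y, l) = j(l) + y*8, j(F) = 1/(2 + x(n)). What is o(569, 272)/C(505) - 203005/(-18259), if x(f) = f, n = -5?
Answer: -1743459470/164331 ≈ -10609.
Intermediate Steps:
j(F) = -⅓ (j(F) = 1/(2 - 5) = 1/(-3) = -⅓)
o(y, l) = -⅓ + 8*y (o(y, l) = -⅓ + y*8 = -⅓ + 8*y)
C(R) = -3/7 (C(R) = 3 - (-1*8)*(-3)/7 = 3 - (-8)*(-3)/7 = 3 - ⅐*24 = 3 - 24/7 = -3/7)
o(569, 272)/C(505) - 203005/(-18259) = (-⅓ + 8*569)/(-3/7) - 203005/(-18259) = (-⅓ + 4552)*(-7/3) - 203005*(-1/18259) = (13655/3)*(-7/3) + 203005/18259 = -95585/9 + 203005/18259 = -1743459470/164331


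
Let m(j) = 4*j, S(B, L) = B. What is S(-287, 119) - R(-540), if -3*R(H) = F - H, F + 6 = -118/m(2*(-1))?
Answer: -1249/12 ≈ -104.08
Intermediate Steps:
F = 35/4 (F = -6 - 118/(4*(2*(-1))) = -6 - 118/(4*(-2)) = -6 - 118/(-8) = -6 - 118*(-⅛) = -6 + 59/4 = 35/4 ≈ 8.7500)
R(H) = -35/12 + H/3 (R(H) = -(35/4 - H)/3 = -35/12 + H/3)
S(-287, 119) - R(-540) = -287 - (-35/12 + (⅓)*(-540)) = -287 - (-35/12 - 180) = -287 - 1*(-2195/12) = -287 + 2195/12 = -1249/12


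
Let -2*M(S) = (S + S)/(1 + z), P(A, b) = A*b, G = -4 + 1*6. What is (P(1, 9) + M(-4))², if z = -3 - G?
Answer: 64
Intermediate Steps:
G = 2 (G = -4 + 6 = 2)
z = -5 (z = -3 - 1*2 = -3 - 2 = -5)
M(S) = S/4 (M(S) = -(S + S)/(2*(1 - 5)) = -2*S/(2*(-4)) = -2*S*(-1)/(2*4) = -(-1)*S/4 = S/4)
(P(1, 9) + M(-4))² = (1*9 + (¼)*(-4))² = (9 - 1)² = 8² = 64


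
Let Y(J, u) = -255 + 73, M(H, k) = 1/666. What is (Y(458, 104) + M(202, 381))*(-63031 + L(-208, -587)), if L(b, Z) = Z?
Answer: 1285200233/111 ≈ 1.1578e+7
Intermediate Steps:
M(H, k) = 1/666
Y(J, u) = -182
(Y(458, 104) + M(202, 381))*(-63031 + L(-208, -587)) = (-182 + 1/666)*(-63031 - 587) = -121211/666*(-63618) = 1285200233/111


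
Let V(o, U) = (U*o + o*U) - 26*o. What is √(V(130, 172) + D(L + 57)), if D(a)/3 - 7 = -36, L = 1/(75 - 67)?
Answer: √41253 ≈ 203.11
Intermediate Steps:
L = ⅛ (L = 1/8 = ⅛ ≈ 0.12500)
D(a) = -87 (D(a) = 21 + 3*(-36) = 21 - 108 = -87)
V(o, U) = -26*o + 2*U*o (V(o, U) = (U*o + U*o) - 26*o = 2*U*o - 26*o = -26*o + 2*U*o)
√(V(130, 172) + D(L + 57)) = √(2*130*(-13 + 172) - 87) = √(2*130*159 - 87) = √(41340 - 87) = √41253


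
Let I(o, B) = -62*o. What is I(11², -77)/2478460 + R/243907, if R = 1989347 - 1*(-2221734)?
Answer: 5217583012473/302256871610 ≈ 17.262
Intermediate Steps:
R = 4211081 (R = 1989347 + 2221734 = 4211081)
I(11², -77)/2478460 + R/243907 = -62*11²/2478460 + 4211081/243907 = -62*121*(1/2478460) + 4211081*(1/243907) = -7502*1/2478460 + 4211081/243907 = -3751/1239230 + 4211081/243907 = 5217583012473/302256871610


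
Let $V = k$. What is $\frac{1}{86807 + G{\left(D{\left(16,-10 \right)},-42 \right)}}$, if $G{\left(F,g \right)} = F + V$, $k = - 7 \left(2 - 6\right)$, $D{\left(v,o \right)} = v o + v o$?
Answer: $\frac{1}{86515} \approx 1.1559 \cdot 10^{-5}$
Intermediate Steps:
$D{\left(v,o \right)} = 2 o v$ ($D{\left(v,o \right)} = o v + o v = 2 o v$)
$k = 28$ ($k = \left(-7\right) \left(-4\right) = 28$)
$V = 28$
$G{\left(F,g \right)} = 28 + F$ ($G{\left(F,g \right)} = F + 28 = 28 + F$)
$\frac{1}{86807 + G{\left(D{\left(16,-10 \right)},-42 \right)}} = \frac{1}{86807 + \left(28 + 2 \left(-10\right) 16\right)} = \frac{1}{86807 + \left(28 - 320\right)} = \frac{1}{86807 - 292} = \frac{1}{86515}$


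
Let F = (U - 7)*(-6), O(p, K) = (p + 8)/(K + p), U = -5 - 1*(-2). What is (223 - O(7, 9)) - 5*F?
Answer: -1247/16 ≈ -77.938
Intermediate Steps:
U = -3 (U = -5 + 2 = -3)
O(p, K) = (8 + p)/(K + p)
F = 60 (F = (-3 - 7)*(-6) = -10*(-6) = 60)
(223 - O(7, 9)) - 5*F = (223 - (8 + 7)/(9 + 7)) - 5*60 = (223 - 15/16) - 300 = 3553/16 - 300 = -1247/16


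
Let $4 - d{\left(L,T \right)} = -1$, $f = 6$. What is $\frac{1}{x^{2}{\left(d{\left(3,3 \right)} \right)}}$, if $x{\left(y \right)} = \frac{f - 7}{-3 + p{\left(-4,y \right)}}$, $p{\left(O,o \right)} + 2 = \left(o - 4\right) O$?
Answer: $81$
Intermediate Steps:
$p{\left(O,o \right)} = -2 + O \left(-4 + o\right)$ ($p{\left(O,o \right)} = -2 + \left(o - 4\right) O = -2 + \left(-4 + o\right) O = -2 + O \left(-4 + o\right)$)
$d{\left(L,T \right)} = 5$ ($d{\left(L,T \right)} = 4 - -1 = 4 + 1 = 5$)
$x{\left(y \right)} = - \frac{1}{11 - 4 y}$ ($x{\left(y \right)} = \frac{6 - 7}{-3 - \left(-14 + 4 y\right)} = - \frac{1}{-3 - \left(-14 + 4 y\right)} = - \frac{1}{11 - 4 y}$)
$\frac{1}{x^{2}{\left(d{\left(3,3 \right)} \right)}} = \frac{1}{\left(\frac{1}{-11 + 4 \cdot 5}\right)^{2}} = \frac{1}{\left(\frac{1}{-11 + 20}\right)^{2}} = \frac{1}{\left(\frac{1}{9}\right)^{2}} = \frac{1}{\frac{1}{81}} = 81$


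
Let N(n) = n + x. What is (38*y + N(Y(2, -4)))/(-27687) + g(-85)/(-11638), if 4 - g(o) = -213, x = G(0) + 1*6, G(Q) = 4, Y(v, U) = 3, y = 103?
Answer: -1566985/9764282 ≈ -0.16048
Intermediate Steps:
x = 10 (x = 4 + 1*6 = 4 + 6 = 10)
g(o) = 217 (g(o) = 4 - 1*(-213) = 4 + 213 = 217)
N(n) = 10 + n (N(n) = n + 10 = 10 + n)
(38*y + N(Y(2, -4)))/(-27687) + g(-85)/(-11638) = (38*103 + (10 + 3))/(-27687) + 217/(-11638) = (3914 + 13)*(-1/27687) + 217*(-1/11638) = 3927*(-1/27687) - 217/11638 = -119/839 - 217/11638 = -1566985/9764282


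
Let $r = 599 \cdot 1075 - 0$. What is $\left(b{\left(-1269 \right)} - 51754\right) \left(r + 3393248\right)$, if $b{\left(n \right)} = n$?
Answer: $-214063023979$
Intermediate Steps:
$r = 643925$ ($r = 643925 + 0 = 643925$)
$\left(b{\left(-1269 \right)} - 51754\right) \left(r + 3393248\right) = \left(-1269 - 51754\right) \left(643925 + 3393248\right) = \left(-53023\right) 4037173 = -214063023979$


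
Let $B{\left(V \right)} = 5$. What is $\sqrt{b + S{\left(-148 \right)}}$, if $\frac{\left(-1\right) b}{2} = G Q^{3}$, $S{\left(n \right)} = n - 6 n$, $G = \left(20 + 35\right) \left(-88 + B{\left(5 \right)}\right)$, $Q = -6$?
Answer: $2 i \sqrt{492835} \approx 1404.0 i$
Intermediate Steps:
$G = -4565$ ($G = \left(20 + 35\right) \left(-88 + 5\right) = 55 \left(-83\right) = -4565$)
$S{\left(n \right)} = - 5 n$
$b = -1972080$ ($b = - 2 \left(- 4565 \left(-6\right)^{3}\right) = - 2 \left(\left(-4565\right) \left(-216\right)\right) = \left(-2\right) 986040 = -1972080$)
$\sqrt{b + S{\left(-148 \right)}} = \sqrt{-1972080 - -740} = \sqrt{-1972080 + 740} = \sqrt{-1971340} = 2 i \sqrt{492835}$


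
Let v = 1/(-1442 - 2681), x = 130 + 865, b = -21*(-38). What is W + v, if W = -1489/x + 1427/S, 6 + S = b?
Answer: 991110931/3249088920 ≈ 0.30504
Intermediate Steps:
b = 798
x = 995
S = 792 (S = -6 + 798 = 792)
v = -1/4123 (v = 1/(-4123) = -1/4123 ≈ -0.00024254)
W = 240577/788040 (W = -1489/995 + 1427/792 = 240577/788040 ≈ 0.30529)
W + v = 240577/788040 - 1/4123 = 991110931/3249088920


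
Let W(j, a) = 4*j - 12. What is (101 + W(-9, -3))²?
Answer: 2809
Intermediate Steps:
W(j, a) = -12 + 4*j
(101 + W(-9, -3))² = (101 + (-12 + 4*(-9)))² = (101 + (-12 - 36))² = (101 - 48)² = 53² = 2809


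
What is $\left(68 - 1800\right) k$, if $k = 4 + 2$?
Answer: $-10392$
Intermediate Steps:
$k = 6$
$\left(68 - 1800\right) k = \left(68 - 1800\right) 6 = \left(-1732\right) 6 = -10392$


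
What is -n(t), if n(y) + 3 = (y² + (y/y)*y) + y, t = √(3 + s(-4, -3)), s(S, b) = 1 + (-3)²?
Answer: -10 - 2*√13 ≈ -17.211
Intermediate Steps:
s(S, b) = 10 (s(S, b) = 1 + 9 = 10)
t = √13 (t = √(3 + 10) = √13 ≈ 3.6056)
n(y) = -3 + y² + 2*y (n(y) = -3 + ((y² + (y/y)*y) + y) = -3 + ((y² + 1*y) + y) = -3 + ((y² + y) + y) = -3 + ((y + y²) + y) = -3 + (y² + 2*y) = -3 + y² + 2*y)
-n(t) = -(-3 + (√13)² + 2*√13) = -(-3 + 13 + 2*√13) = -(10 + 2*√13) = -10 - 2*√13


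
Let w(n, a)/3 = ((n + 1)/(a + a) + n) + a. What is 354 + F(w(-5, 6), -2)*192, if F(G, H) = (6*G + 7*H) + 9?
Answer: 1698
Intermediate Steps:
w(n, a) = 3*a + 3*n + 3*(1 + n)/(2*a) (w(n, a) = 3*(((n + 1)/(a + a) + n) + a) = 3*(((1 + n)/((2*a)) + n) + a) = 3*(((1 + n)*(1/(2*a)) + n) + a) = 3*(((1 + n)/(2*a) + n) + a) = 3*((n + (1 + n)/(2*a)) + a) = 3*(a + n + (1 + n)/(2*a)) = 3*a + 3*n + 3*(1 + n)/(2*a))
F(G, H) = 9 + 6*G + 7*H
354 + F(w(-5, 6), -2)*192 = 354 + (9 + 6*((3/2)*(1 - 5 + 2*6*(6 - 5))/6) + 7*(-2))*192 = 354 + (9 + 6*((3/2)*(⅙)*(1 - 5 + 2*6*1)) - 14)*192 = 354 + (9 + 6*((3/2)*(⅙)*(1 - 5 + 12)) - 14)*192 = 354 + (9 + 6*((3/2)*(⅙)*8) - 14)*192 = 354 + (9 + 6*2 - 14)*192 = 354 + (9 + 12 - 14)*192 = 354 + 7*192 = 354 + 1344 = 1698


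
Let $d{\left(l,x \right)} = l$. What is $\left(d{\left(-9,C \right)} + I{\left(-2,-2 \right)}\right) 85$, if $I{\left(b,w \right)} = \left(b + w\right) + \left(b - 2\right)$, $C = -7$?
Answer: $-1445$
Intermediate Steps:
$I{\left(b,w \right)} = -2 + w + 2 b$ ($I{\left(b,w \right)} = \left(b + w\right) + \left(b - 2\right) = \left(b + w\right) + \left(-2 + b\right) = -2 + w + 2 b$)
$\left(d{\left(-9,C \right)} + I{\left(-2,-2 \right)}\right) 85 = \left(-9 - 8\right) 85 = \left(-17\right) 85 = -1445$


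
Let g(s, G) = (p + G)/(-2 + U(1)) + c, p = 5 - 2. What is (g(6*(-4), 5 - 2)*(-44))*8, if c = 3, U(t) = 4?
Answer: -2112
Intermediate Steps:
p = 3
g(s, G) = 9/2 + G/2 (g(s, G) = (3 + G)/(-2 + 4) + 3 = (3 + G)/2 + 3 = (3 + G)*(½) + 3 = (3/2 + G/2) + 3 = 9/2 + G/2)
(g(6*(-4), 5 - 2)*(-44))*8 = ((9/2 + (5 - 2)/2)*(-44))*8 = ((9/2 + (½)*3)*(-44))*8 = ((9/2 + 3/2)*(-44))*8 = (6*(-44))*8 = -264*8 = -2112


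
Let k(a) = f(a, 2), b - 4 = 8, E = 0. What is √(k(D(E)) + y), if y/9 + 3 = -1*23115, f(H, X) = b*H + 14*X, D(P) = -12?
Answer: I*√208178 ≈ 456.27*I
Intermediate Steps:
b = 12 (b = 4 + 8 = 12)
f(H, X) = 12*H + 14*X
k(a) = 28 + 12*a (k(a) = 12*a + 14*2 = 12*a + 28 = 28 + 12*a)
y = -208062 (y = -27 + 9*(-1*23115) = -27 + 9*(-23115) = -27 - 208035 = -208062)
√(k(D(E)) + y) = √((28 + 12*(-12)) - 208062) = √((28 - 144) - 208062) = √(-116 - 208062) = √(-208178) = I*√208178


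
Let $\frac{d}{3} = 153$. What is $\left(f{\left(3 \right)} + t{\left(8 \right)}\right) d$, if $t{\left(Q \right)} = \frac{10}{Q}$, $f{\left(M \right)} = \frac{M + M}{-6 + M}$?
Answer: $- \frac{1377}{4} \approx -344.25$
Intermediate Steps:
$d = 459$ ($d = 3 \cdot 153 = 459$)
$f{\left(M \right)} = \frac{2 M}{-6 + M}$
$\left(f{\left(3 \right)} + t{\left(8 \right)}\right) d = \left(2 \cdot 3 \frac{1}{-6 + 3} + \frac{10}{8}\right) 459 = \left(2 \cdot 3 \frac{1}{-3} + 10 \cdot \frac{1}{8}\right) 459 = \left(2 \cdot 3 \left(- \frac{1}{3}\right) + \frac{5}{4}\right) 459 = \left(-2 + \frac{5}{4}\right) 459 = \left(- \frac{3}{4}\right) 459 = - \frac{1377}{4}$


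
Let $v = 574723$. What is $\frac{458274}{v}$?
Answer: $\frac{458274}{574723} \approx 0.79738$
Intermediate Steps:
$\frac{458274}{v} = \frac{458274}{574723}$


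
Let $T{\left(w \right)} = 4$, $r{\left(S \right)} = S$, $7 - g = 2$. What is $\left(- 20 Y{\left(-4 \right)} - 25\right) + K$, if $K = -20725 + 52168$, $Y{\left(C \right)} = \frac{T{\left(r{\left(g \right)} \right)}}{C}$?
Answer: $31438$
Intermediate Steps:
$g = 5$ ($g = 7 - 2 = 5$)
$Y{\left(C \right)} = \frac{4}{C}$
$K = 31443$
$\left(- 20 Y{\left(-4 \right)} - 25\right) + K = \left(- 20 \frac{4}{-4} - 25\right) + 31443 = \left(- 20 \cdot 4 \left(- \frac{1}{4}\right) - 25\right) + 31443 = \left(\left(-20\right) \left(-1\right) - 25\right) + 31443 = \left(20 - 25\right) + 31443 = -5 + 31443 = 31438$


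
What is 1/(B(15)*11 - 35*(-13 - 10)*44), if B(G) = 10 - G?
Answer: 1/35365 ≈ 2.8277e-5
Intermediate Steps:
1/(B(15)*11 - 35*(-13 - 10)*44) = 1/((10 - 1*15)*11 - 35*(-13 - 10)*44) = 1/((10 - 15)*11 - 35*(-23)*44) = 1/(-5*11 + 805*44) = 1/(-55 + 35420) = 1/35365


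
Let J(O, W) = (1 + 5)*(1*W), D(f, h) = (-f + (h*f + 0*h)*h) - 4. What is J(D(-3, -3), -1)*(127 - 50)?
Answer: -462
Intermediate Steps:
D(f, h) = -4 - f + f*h² (D(f, h) = (-f + (f*h + 0)*h) - 4 = (-f + (f*h)*h) - 4 = (-f + f*h²) - 4 = -4 - f + f*h²)
J(O, W) = 6*W
J(D(-3, -3), -1)*(127 - 50) = (6*(-1))*(127 - 50) = -6*77 = -462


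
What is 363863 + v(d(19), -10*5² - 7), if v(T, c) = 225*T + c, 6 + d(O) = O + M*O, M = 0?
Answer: 366531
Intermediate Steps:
d(O) = -6 + O (d(O) = -6 + (O + 0*O) = -6 + (O + 0) = -6 + O)
v(T, c) = c + 225*T
363863 + v(d(19), -10*5² - 7) = 363863 + ((-10*5² - 7) + 225*(-6 + 19)) = 363863 + ((-10*25 - 7) + 225*13) = 363863 + ((-250 - 7) + 2925) = 363863 + (-257 + 2925) = 363863 + 2668 = 366531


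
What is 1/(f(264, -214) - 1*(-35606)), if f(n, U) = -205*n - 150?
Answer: -1/18664 ≈ -5.3579e-5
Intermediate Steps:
f(n, U) = -150 - 205*n
1/(f(264, -214) - 1*(-35606)) = 1/((-150 - 205*264) - 1*(-35606)) = 1/((-150 - 54120) + 35606) = 1/(-54270 + 35606) = 1/(-18664) = -1/18664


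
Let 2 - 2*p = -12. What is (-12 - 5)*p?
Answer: -119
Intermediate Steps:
p = 7 (p = 1 - ½*(-12) = 1 + 6 = 7)
(-12 - 5)*p = (-12 - 5)*7 = -17*7 = -119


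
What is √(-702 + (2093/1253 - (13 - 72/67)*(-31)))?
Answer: I*√47557066186/11993 ≈ 18.184*I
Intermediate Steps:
√(-702 + (2093/1253 - (13 - 72/67)*(-31))) = √(-702 + (2093*(1/1253) - (13 - 72*1/67)*(-31))) = √(-702 + (299/179 - (13 - 72/67)*(-31))) = √(-702 + (299/179 - 799*(-31)/67)) = √(-702 + (299/179 - 1*(-24769/67))) = √(-702 + (299/179 + 24769/67)) = √(-702 + 4453684/11993) = √(-3965402/11993) = I*√47557066186/11993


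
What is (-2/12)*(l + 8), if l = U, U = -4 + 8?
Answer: -2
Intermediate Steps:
U = 4
l = 4
(-2/12)*(l + 8) = (-2/12)*(4 + 8) = -2*1/12*12 = -⅙*12 = -2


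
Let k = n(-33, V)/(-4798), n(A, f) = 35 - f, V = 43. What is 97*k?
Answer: 388/2399 ≈ 0.16173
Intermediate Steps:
k = 4/2399 (k = (35 - 1*43)/(-4798) = (35 - 43)*(-1/4798) = -8*(-1/4798) = 4/2399 ≈ 0.0016674)
97*k = 97*(4/2399) = 388/2399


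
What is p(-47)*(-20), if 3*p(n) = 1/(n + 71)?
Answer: -5/18 ≈ -0.27778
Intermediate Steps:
p(n) = 1/(3*(71 + n)) (p(n) = 1/(3*(n + 71)) = 1/(3*(71 + n)))
p(-47)*(-20) = (1/(3*(71 - 47)))*(-20) = ((⅓)/24)*(-20) = ((⅓)*(1/24))*(-20) = (1/72)*(-20) = -5/18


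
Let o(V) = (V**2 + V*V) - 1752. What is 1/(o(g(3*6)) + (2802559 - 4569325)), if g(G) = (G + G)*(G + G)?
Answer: 1/1590714 ≈ 6.2865e-7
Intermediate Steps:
g(G) = 4*G**2 (g(G) = (2*G)*(2*G) = 4*G**2)
o(V) = -1752 + 2*V**2 (o(V) = (V**2 + V**2) - 1752 = 2*V**2 - 1752 = -1752 + 2*V**2)
1/(o(g(3*6)) + (2802559 - 4569325)) = 1/((-1752 + 2*(4*(3*6)**2)**2) + (2802559 - 4569325)) = 1/((-1752 + 2*(4*18**2)**2) - 1766766) = 1/((-1752 + 2*(4*324)**2) - 1766766) = 1/((-1752 + 2*1296**2) - 1766766) = 1/((-1752 + 2*1679616) - 1766766) = 1/((-1752 + 3359232) - 1766766) = 1/(3357480 - 1766766) = 1/1590714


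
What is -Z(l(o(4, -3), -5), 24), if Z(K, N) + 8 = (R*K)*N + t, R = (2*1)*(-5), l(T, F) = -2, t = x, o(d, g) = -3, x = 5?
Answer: -477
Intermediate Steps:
t = 5
R = -10 (R = 2*(-5) = -10)
Z(K, N) = -3 - 10*K*N (Z(K, N) = -8 + ((-10*K)*N + 5) = -8 + (-10*K*N + 5) = -8 + (5 - 10*K*N) = -3 - 10*K*N)
-Z(l(o(4, -3), -5), 24) = -(-3 - 10*(-2)*24) = -(-3 + 480) = -1*477 = -477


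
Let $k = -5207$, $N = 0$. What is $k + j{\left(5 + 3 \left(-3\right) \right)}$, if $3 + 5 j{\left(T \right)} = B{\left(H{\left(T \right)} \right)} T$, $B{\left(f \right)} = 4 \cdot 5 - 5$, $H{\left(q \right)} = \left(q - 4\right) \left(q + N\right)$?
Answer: $- \frac{26098}{5} \approx -5219.6$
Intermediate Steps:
$H{\left(q \right)} = q \left(-4 + q\right)$ ($H{\left(q \right)} = \left(q - 4\right) \left(q + 0\right) = \left(-4 + q\right) q = q \left(-4 + q\right)$)
$B{\left(f \right)} = 15$ ($B{\left(f \right)} = 20 - 5 = 15$)
$j{\left(T \right)} = - \frac{3}{5} + 3 T$ ($j{\left(T \right)} = - \frac{3}{5} + \frac{15 T}{5} = - \frac{3}{5} + 3 T$)
$k + j{\left(5 + 3 \left(-3\right) \right)} = -5207 + \left(- \frac{3}{5} + 3 \left(5 + 3 \left(-3\right)\right)\right) = -5207 + \left(- \frac{3}{5} + 3 \left(5 - 9\right)\right) = -5207 + \left(- \frac{3}{5} + 3 \left(-4\right)\right) = -5207 - \frac{63}{5} = - \frac{26098}{5}$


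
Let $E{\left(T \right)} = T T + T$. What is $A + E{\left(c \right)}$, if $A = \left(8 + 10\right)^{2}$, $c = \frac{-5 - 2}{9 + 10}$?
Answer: $\frac{116880}{361} \approx 323.77$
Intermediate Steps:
$c = - \frac{7}{19} \approx -0.36842$
$E{\left(T \right)} = T + T^{2}$ ($E{\left(T \right)} = T^{2} + T = T + T^{2}$)
$A = 324$ ($A = 18^{2} = 324$)
$A + E{\left(c \right)} = 324 - \frac{7 \left(1 - \frac{7}{19}\right)}{19} = 324 - \frac{84}{361} = \frac{116880}{361}$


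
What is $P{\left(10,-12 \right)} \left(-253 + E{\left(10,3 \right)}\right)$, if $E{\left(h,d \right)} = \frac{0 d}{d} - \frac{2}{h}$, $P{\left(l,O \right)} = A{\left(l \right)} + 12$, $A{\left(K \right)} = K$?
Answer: $- \frac{27852}{5} \approx -5570.4$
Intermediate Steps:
$P{\left(l,O \right)} = 12 + l$ ($P{\left(l,O \right)} = l + 12 = 12 + l$)
$E{\left(h,d \right)} = - \frac{2}{h}$ ($E{\left(h,d \right)} = \frac{0}{d} - \frac{2}{h} = 0 - \frac{2}{h} = - \frac{2}{h}$)
$P{\left(10,-12 \right)} \left(-253 + E{\left(10,3 \right)}\right) = \left(12 + 10\right) \left(-253 - \frac{2}{10}\right) = 22 \left(-253 - \frac{1}{5}\right) = 22 \left(- \frac{1266}{5}\right) = - \frac{27852}{5}$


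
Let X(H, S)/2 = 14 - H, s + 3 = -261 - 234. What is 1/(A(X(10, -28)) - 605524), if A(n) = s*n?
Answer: -1/609508 ≈ -1.6407e-6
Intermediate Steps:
s = -498 (s = -3 + (-261 - 234) = -3 - 495 = -498)
X(H, S) = 28 - 2*H (X(H, S) = 2*(14 - H) = 28 - 2*H)
A(n) = -498*n
1/(A(X(10, -28)) - 605524) = 1/(-498*(28 - 2*10) - 605524) = 1/(-498*(28 - 20) - 605524) = 1/(-498*8 - 605524) = 1/(-3984 - 605524) = 1/(-609508) = -1/609508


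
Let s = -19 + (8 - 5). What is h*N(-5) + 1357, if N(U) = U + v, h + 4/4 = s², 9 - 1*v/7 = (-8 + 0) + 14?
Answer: 5437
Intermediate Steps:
v = 21 (v = 63 - 7*((-8 + 0) + 14) = 63 - 7*(-8 + 14) = 63 - 7*6 = 63 - 42 = 21)
s = -16 (s = -19 + 3 = -16)
h = 255 (h = -1 + (-16)² = -1 + 256 = 255)
N(U) = 21 + U (N(U) = U + 21 = 21 + U)
h*N(-5) + 1357 = 255*(21 - 5) + 1357 = 255*16 + 1357 = 4080 + 1357 = 5437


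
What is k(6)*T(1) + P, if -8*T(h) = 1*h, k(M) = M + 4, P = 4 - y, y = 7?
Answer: -17/4 ≈ -4.2500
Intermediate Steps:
P = -3 (P = 4 - 1*7 = 4 - 7 = -3)
k(M) = 4 + M
T(h) = -h/8
k(6)*T(1) + P = (4 + 6)*(-1/8*1) - 3 = 10*(-1/8) - 3 = -5/4 - 3 = -17/4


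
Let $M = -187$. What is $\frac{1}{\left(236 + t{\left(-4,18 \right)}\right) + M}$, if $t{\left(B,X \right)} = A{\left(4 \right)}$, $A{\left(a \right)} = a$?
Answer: $\frac{1}{53} \approx 0.018868$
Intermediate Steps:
$t{\left(B,X \right)} = 4$
$\frac{1}{\left(236 + t{\left(-4,18 \right)}\right) + M} = \frac{1}{\left(236 + 4\right) - 187} = \frac{1}{240 - 187} = \frac{1}{53}$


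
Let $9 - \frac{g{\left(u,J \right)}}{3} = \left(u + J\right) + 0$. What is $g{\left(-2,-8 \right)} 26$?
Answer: $1482$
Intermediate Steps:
$g{\left(u,J \right)} = 27 - 3 J - 3 u$ ($g{\left(u,J \right)} = 27 - 3 \left(\left(u + J\right) + 0\right) = 27 - 3 \left(\left(J + u\right) + 0\right) = 27 - 3 \left(J + u\right) = 27 - \left(3 J + 3 u\right) = 27 - 3 J - 3 u$)
$g{\left(-2,-8 \right)} 26 = \left(27 - -24 - -6\right) 26 = \left(27 + 24 + 6\right) 26 = 57 \cdot 26 = 1482$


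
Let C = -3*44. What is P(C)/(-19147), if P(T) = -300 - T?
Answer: 168/19147 ≈ 0.0087742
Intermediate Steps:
C = -132
P(C)/(-19147) = (-300 - 1*(-132))/(-19147) = (-300 + 132)*(-1/19147) = -168*(-1/19147) = 168/19147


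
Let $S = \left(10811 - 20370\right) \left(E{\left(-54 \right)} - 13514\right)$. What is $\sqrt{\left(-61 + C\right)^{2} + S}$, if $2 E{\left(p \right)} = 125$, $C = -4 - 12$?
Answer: $\frac{11 \sqrt{4250870}}{2} \approx 11340.0$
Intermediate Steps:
$C = -16$ ($C = -4 - 12 = -16$)
$E{\left(p \right)} = \frac{125}{2}$ ($E{\left(p \right)} = \frac{1}{2} \cdot 125 = \frac{125}{2}$)
$S = \frac{257165777}{2}$ ($S = \left(10811 - 20370\right) \left(\frac{125}{2} - 13514\right) = \left(-9559\right) \left(- \frac{26903}{2}\right) = \frac{257165777}{2} \approx 1.2858 \cdot 10^{8}$)
$\sqrt{\left(-61 + C\right)^{2} + S} = \sqrt{\left(-61 - 16\right)^{2} + \frac{257165777}{2}} = \sqrt{\left(-77\right)^{2} + \frac{257165777}{2}} = \sqrt{5929 + \frac{257165777}{2}} = \sqrt{\frac{257177635}{2}} = \frac{11 \sqrt{4250870}}{2}$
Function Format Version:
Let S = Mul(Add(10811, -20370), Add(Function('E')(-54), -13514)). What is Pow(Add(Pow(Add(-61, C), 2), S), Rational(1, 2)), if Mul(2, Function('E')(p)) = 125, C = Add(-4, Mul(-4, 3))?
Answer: Mul(Rational(11, 2), Pow(4250870, Rational(1, 2))) ≈ 11340.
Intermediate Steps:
C = -16 (C = Add(-4, -12) = -16)
Function('E')(p) = Rational(125, 2) (Function('E')(p) = Mul(Rational(1, 2), 125) = Rational(125, 2))
S = Rational(257165777, 2) (S = Mul(Add(10811, -20370), Add(Rational(125, 2), -13514)) = Mul(-9559, Rational(-26903, 2)) = Rational(257165777, 2) ≈ 1.2858e+8)
Pow(Add(Pow(Add(-61, C), 2), S), Rational(1, 2)) = Pow(Add(Pow(Add(-61, -16), 2), Rational(257165777, 2)), Rational(1, 2)) = Pow(Add(Pow(-77, 2), Rational(257165777, 2)), Rational(1, 2)) = Pow(Add(5929, Rational(257165777, 2)), Rational(1, 2)) = Pow(Rational(257177635, 2), Rational(1, 2)) = Mul(Rational(11, 2), Pow(4250870, Rational(1, 2)))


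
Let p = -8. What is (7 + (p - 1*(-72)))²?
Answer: 5041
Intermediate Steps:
(7 + (p - 1*(-72)))² = (7 + (-8 - 1*(-72)))² = (7 + (-8 + 72))² = (7 + 64)² = 71² = 5041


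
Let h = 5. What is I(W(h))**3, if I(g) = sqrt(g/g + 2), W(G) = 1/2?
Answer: 3*sqrt(3) ≈ 5.1962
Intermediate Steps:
W(G) = 1/2
I(g) = sqrt(3) (I(g) = sqrt(1 + 2) = sqrt(3))
I(W(h))**3 = (sqrt(3))**3 = 3*sqrt(3)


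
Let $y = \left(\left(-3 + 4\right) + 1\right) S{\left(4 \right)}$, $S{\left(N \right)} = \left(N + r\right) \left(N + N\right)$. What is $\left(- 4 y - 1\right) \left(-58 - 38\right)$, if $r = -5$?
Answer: $-6048$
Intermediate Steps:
$S{\left(N \right)} = 2 N \left(-5 + N\right)$ ($S{\left(N \right)} = \left(N - 5\right) \left(N + N\right) = \left(-5 + N\right) 2 N = 2 N \left(-5 + N\right)$)
$y = -16$ ($y = \left(\left(-3 + 4\right) + 1\right) 2 \cdot 4 \left(-5 + 4\right) = \left(1 + 1\right) 2 \cdot 4 \left(-1\right) = 2 \left(-8\right) = -16$)
$\left(- 4 y - 1\right) \left(-58 - 38\right) = \left(\left(-4\right) \left(-16\right) - 1\right) \left(-58 - 38\right) = \left(64 - 1\right) \left(-58 - 38\right) = 63 \left(-96\right) = -6048$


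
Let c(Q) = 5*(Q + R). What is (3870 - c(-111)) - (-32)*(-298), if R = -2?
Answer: -5101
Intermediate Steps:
c(Q) = -10 + 5*Q (c(Q) = 5*(Q - 2) = 5*(-2 + Q) = -10 + 5*Q)
(3870 - c(-111)) - (-32)*(-298) = (3870 - (-10 + 5*(-111))) - (-32)*(-298) = (3870 - (-10 - 555)) - 1*9536 = (3870 - 1*(-565)) - 9536 = (3870 + 565) - 9536 = 4435 - 9536 = -5101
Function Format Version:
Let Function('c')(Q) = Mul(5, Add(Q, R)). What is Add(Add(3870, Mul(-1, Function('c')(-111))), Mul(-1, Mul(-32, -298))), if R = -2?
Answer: -5101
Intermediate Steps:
Function('c')(Q) = Add(-10, Mul(5, Q)) (Function('c')(Q) = Mul(5, Add(Q, -2)) = Mul(5, Add(-2, Q)) = Add(-10, Mul(5, Q)))
Add(Add(3870, Mul(-1, Function('c')(-111))), Mul(-1, Mul(-32, -298))) = Add(Add(3870, Mul(-1, Add(-10, Mul(5, -111)))), Mul(-1, Mul(-32, -298))) = Add(Add(3870, Mul(-1, Add(-10, -555))), Mul(-1, 9536)) = Add(Add(3870, Mul(-1, -565)), -9536) = Add(Add(3870, 565), -9536) = Add(4435, -9536) = -5101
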